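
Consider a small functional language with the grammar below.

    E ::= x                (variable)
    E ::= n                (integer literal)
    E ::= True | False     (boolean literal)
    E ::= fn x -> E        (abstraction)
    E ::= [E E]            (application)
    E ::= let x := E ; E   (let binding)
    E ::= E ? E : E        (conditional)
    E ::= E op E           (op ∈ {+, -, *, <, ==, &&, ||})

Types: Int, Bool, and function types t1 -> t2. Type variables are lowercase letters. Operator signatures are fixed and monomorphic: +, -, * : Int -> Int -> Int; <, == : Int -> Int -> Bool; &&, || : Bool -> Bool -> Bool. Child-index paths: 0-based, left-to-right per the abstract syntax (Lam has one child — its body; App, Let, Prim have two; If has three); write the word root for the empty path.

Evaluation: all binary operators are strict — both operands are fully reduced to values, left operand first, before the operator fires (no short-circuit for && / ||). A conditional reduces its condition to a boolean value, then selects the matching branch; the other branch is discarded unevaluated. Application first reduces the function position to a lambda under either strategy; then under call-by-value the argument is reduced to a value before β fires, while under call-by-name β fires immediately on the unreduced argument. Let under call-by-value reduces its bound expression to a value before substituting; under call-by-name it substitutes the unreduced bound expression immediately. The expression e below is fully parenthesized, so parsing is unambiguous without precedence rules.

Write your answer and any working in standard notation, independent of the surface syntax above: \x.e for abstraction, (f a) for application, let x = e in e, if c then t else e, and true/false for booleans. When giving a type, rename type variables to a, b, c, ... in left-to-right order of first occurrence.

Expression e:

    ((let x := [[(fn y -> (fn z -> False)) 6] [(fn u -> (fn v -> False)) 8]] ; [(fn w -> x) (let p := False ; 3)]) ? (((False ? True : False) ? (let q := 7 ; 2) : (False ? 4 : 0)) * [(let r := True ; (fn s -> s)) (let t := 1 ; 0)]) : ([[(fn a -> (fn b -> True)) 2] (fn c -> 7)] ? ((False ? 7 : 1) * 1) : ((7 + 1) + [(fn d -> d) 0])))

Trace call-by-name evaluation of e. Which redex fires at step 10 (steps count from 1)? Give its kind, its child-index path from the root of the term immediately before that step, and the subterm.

Working:
step 0: (if (let x = (((\y.(\z.false)) 6) ((\u.(\v.false)) 8)) in ((\w.x) (let p = false in 3))) then ((if (if false then true else false) then (let q = 7 in 2) else (if false then 4 else 0)) * ((let r = true in (\s.s)) (let t = 1 in 0))) else (if (((\a.(\b.true)) 2) (\c.7)) then ((if false then 7 else 1) * 1) else ((7 + 1) + ((\d.d) 0))))
step 1: [let@0] (if ((\w.(((\y.(\z.false)) 6) ((\u.(\v.false)) 8))) (let p = false in 3)) then ((if (if false then true else false) then (let q = 7 in 2) else (if false then 4 else 0)) * ((let r = true in (\s.s)) (let t = 1 in 0))) else (if (((\a.(\b.true)) 2) (\c.7)) then ((if false then 7 else 1) * 1) else ((7 + 1) + ((\d.d) 0))))
step 2: [beta@0] (if (((\y.(\z.false)) 6) ((\u.(\v.false)) 8)) then ((if (if false then true else false) then (let q = 7 in 2) else (if false then 4 else 0)) * ((let r = true in (\s.s)) (let t = 1 in 0))) else (if (((\a.(\b.true)) 2) (\c.7)) then ((if false then 7 else 1) * 1) else ((7 + 1) + ((\d.d) 0))))
step 3: [beta@0.0] (if ((\z.false) ((\u.(\v.false)) 8)) then ((if (if false then true else false) then (let q = 7 in 2) else (if false then 4 else 0)) * ((let r = true in (\s.s)) (let t = 1 in 0))) else (if (((\a.(\b.true)) 2) (\c.7)) then ((if false then 7 else 1) * 1) else ((7 + 1) + ((\d.d) 0))))
step 4: [beta@0] (if false then ((if (if false then true else false) then (let q = 7 in 2) else (if false then 4 else 0)) * ((let r = true in (\s.s)) (let t = 1 in 0))) else (if (((\a.(\b.true)) 2) (\c.7)) then ((if false then 7 else 1) * 1) else ((7 + 1) + ((\d.d) 0))))
step 5: [if@root] (if (((\a.(\b.true)) 2) (\c.7)) then ((if false then 7 else 1) * 1) else ((7 + 1) + ((\d.d) 0)))
step 6: [beta@0.0] (if ((\b.true) (\c.7)) then ((if false then 7 else 1) * 1) else ((7 + 1) + ((\d.d) 0)))
step 7: [beta@0] (if true then ((if false then 7 else 1) * 1) else ((7 + 1) + ((\d.d) 0)))
step 8: [if@root] ((if false then 7 else 1) * 1)
step 9: [if@0] (1 * 1)
step 10: [delta@root] 1

Answer: delta at root : (1 * 1)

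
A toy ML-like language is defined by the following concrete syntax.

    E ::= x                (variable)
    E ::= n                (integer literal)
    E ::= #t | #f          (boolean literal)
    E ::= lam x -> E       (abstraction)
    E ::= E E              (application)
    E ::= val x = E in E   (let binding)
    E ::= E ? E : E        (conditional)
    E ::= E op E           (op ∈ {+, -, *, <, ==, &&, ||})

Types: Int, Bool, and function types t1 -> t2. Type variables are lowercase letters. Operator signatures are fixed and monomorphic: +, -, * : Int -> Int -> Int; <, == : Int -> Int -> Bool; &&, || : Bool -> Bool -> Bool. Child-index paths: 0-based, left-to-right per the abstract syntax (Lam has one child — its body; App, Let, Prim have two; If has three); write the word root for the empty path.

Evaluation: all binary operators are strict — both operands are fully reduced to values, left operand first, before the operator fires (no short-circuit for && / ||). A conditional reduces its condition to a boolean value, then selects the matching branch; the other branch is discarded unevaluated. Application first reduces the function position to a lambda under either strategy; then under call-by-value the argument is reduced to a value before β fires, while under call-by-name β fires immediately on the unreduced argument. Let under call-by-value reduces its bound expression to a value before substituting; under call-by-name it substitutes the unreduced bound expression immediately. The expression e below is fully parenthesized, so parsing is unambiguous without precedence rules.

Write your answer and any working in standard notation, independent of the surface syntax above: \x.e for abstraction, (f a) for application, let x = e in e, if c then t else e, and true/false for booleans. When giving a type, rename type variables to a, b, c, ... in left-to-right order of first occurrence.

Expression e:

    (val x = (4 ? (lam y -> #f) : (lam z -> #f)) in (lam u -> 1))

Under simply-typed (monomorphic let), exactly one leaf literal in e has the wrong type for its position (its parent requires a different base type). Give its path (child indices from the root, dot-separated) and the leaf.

Answer: 0.0 : 4

Trace:
  unify Int ~ Bool
  FAIL: mismatch Int ~ Bool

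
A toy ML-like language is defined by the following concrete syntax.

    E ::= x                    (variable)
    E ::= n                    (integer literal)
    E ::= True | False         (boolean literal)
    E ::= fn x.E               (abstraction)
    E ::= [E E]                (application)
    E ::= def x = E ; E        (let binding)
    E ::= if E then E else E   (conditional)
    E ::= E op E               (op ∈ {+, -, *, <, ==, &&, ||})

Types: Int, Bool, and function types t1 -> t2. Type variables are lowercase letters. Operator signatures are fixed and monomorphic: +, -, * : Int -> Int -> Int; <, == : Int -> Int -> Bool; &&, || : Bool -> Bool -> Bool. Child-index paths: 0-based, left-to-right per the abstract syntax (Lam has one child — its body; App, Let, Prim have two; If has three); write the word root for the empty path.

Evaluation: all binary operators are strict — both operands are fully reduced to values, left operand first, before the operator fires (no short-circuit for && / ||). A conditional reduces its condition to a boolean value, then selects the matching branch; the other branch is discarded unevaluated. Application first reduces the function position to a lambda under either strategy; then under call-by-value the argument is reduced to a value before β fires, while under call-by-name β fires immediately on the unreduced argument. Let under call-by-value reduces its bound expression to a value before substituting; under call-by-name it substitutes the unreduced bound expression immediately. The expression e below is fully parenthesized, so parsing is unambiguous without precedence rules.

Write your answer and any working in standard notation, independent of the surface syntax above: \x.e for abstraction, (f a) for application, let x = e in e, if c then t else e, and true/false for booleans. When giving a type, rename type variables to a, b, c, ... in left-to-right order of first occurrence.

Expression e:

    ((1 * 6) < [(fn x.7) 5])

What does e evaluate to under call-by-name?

Working:
step 0: ((1 * 6) < ((\x.7) 5))
step 1: [delta@0] (6 < ((\x.7) 5))
step 2: [beta@1] (6 < 7)
step 3: [delta@root] true

Answer: true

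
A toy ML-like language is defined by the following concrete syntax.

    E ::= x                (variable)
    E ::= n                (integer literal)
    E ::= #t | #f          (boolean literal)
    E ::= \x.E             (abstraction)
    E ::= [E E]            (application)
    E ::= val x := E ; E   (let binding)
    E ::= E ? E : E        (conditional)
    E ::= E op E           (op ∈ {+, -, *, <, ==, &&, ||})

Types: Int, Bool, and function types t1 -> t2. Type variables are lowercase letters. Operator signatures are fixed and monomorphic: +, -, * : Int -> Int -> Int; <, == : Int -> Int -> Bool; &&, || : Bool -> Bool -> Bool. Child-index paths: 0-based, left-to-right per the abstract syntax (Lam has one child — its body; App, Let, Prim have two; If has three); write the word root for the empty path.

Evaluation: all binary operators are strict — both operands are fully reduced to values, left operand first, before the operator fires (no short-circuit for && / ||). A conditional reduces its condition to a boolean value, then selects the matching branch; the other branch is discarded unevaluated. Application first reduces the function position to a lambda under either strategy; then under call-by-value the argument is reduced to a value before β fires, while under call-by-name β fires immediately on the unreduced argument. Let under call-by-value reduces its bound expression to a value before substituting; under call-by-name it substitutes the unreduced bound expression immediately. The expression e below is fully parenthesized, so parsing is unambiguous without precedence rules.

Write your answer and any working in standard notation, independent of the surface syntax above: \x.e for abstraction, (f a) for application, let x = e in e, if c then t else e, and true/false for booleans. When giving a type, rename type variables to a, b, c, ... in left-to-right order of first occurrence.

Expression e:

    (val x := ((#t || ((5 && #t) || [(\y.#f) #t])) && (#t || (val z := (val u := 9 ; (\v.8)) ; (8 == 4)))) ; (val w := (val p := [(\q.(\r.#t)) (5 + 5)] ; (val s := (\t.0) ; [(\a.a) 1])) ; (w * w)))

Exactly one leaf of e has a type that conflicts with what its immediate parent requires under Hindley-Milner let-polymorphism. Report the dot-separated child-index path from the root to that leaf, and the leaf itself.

Trace:
  unify Bool ~ Bool
  unify Int ~ Bool
  FAIL: mismatch Int ~ Bool

Answer: 0.0.1.0.0 : 5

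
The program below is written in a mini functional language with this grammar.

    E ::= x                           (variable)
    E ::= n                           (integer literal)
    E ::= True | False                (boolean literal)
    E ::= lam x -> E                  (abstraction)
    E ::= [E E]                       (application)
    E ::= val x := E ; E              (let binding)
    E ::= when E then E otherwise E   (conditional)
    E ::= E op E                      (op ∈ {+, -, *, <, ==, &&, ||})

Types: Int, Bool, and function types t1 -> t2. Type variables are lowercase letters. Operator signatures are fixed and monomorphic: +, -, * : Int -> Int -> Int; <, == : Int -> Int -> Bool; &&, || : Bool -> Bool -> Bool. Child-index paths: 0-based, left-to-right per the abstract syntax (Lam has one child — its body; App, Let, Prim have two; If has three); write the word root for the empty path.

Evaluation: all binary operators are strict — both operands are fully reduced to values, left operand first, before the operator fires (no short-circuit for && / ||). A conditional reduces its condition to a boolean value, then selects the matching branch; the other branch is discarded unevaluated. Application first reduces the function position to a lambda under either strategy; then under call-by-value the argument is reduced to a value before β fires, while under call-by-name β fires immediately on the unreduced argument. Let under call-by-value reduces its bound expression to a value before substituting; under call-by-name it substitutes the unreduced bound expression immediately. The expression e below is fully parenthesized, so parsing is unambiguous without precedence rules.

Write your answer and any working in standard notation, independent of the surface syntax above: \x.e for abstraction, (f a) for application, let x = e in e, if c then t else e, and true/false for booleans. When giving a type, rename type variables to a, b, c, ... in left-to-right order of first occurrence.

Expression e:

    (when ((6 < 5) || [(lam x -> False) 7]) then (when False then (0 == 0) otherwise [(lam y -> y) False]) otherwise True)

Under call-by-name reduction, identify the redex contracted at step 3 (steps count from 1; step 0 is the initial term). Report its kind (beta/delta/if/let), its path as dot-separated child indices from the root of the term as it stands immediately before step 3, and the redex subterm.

Answer: delta at 0 : (false || false)

Trace:
step 0: (if ((6 < 5) || ((\x.false) 7)) then (if false then (0 == 0) else ((\y.y) false)) else true)
step 1: [delta@0.0] (if (false || ((\x.false) 7)) then (if false then (0 == 0) else ((\y.y) false)) else true)
step 2: [beta@0.1] (if (false || false) then (if false then (0 == 0) else ((\y.y) false)) else true)
step 3: [delta@0] (if false then (if false then (0 == 0) else ((\y.y) false)) else true)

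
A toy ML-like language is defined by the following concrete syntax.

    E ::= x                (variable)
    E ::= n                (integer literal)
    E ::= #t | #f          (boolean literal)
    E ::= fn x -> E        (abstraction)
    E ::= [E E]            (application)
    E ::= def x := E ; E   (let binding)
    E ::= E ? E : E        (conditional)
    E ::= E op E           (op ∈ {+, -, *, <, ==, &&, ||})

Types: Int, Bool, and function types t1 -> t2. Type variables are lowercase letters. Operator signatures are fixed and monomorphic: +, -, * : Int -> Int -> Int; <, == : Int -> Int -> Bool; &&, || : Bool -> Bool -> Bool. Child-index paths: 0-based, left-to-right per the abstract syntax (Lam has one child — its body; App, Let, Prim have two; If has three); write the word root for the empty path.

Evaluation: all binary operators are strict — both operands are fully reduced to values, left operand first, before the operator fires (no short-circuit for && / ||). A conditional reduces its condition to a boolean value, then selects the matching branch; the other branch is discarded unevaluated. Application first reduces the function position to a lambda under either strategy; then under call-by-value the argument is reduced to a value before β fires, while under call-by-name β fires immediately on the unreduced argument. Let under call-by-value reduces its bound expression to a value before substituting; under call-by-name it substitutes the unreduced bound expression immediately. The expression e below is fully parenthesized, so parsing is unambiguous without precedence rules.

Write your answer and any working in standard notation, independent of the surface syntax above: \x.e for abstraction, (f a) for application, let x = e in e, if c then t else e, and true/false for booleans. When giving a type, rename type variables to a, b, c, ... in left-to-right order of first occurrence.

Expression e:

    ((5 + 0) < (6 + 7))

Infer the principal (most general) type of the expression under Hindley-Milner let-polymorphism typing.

Answer: Bool

Derivation:
  unify Int ~ Int
  unify Int ~ Int
  unify Int ~ Int
  unify Int ~ Int
  unify Int ~ Int
  unify Int ~ Int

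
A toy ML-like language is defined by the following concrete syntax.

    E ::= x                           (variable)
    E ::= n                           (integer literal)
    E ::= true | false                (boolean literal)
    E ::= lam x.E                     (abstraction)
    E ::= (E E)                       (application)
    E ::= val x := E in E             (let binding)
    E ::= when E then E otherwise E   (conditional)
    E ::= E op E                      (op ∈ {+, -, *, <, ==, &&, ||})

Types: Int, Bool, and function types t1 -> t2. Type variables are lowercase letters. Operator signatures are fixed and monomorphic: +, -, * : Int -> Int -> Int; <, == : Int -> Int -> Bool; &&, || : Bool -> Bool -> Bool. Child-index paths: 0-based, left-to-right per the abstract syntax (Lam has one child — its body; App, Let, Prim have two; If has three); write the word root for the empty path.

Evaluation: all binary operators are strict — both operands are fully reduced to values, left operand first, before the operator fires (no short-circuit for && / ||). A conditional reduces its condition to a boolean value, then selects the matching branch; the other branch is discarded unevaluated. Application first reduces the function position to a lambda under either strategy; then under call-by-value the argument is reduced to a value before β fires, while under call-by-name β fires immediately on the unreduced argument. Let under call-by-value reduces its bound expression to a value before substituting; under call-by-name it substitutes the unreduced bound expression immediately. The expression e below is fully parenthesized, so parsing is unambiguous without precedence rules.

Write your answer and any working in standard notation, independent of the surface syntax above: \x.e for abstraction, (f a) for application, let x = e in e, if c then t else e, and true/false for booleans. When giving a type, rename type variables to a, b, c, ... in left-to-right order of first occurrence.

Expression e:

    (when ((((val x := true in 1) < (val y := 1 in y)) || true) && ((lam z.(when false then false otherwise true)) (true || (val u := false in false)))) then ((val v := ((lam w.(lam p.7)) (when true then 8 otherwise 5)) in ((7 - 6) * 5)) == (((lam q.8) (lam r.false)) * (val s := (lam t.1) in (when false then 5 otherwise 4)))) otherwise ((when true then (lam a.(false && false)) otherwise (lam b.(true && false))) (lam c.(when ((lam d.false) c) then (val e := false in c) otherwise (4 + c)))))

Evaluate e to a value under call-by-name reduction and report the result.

Answer: false

Working:
step 0: (if ((((let x = true in 1) < (let y = 1 in y)) || true) && ((\z.(if false then false else true)) (true || (let u = false in false)))) then ((let v = ((\w.(\p.7)) (if true then 8 else 5)) in ((7 - 6) * 5)) == (((\q.8) (\r.false)) * (let s = (\t.1) in (if false then 5 else 4)))) else ((if true then (\a.(false && false)) else (\b.(true && false))) (\c.(if ((\d.false) c) then (let e = false in c) else (4 + c)))))
step 1: [let@0.0.0.0] (if (((1 < (let y = 1 in y)) || true) && ((\z.(if false then false else true)) (true || (let u = false in false)))) then ((let v = ((\w.(\p.7)) (if true then 8 else 5)) in ((7 - 6) * 5)) == (((\q.8) (\r.false)) * (let s = (\t.1) in (if false then 5 else 4)))) else ((if true then (\a.(false && false)) else (\b.(true && false))) (\c.(if ((\d.false) c) then (let e = false in c) else (4 + c)))))
step 2: [let@0.0.0.1] (if (((1 < 1) || true) && ((\z.(if false then false else true)) (true || (let u = false in false)))) then ((let v = ((\w.(\p.7)) (if true then 8 else 5)) in ((7 - 6) * 5)) == (((\q.8) (\r.false)) * (let s = (\t.1) in (if false then 5 else 4)))) else ((if true then (\a.(false && false)) else (\b.(true && false))) (\c.(if ((\d.false) c) then (let e = false in c) else (4 + c)))))
step 3: [delta@0.0.0] (if ((false || true) && ((\z.(if false then false else true)) (true || (let u = false in false)))) then ((let v = ((\w.(\p.7)) (if true then 8 else 5)) in ((7 - 6) * 5)) == (((\q.8) (\r.false)) * (let s = (\t.1) in (if false then 5 else 4)))) else ((if true then (\a.(false && false)) else (\b.(true && false))) (\c.(if ((\d.false) c) then (let e = false in c) else (4 + c)))))
step 4: [delta@0.0] (if (true && ((\z.(if false then false else true)) (true || (let u = false in false)))) then ((let v = ((\w.(\p.7)) (if true then 8 else 5)) in ((7 - 6) * 5)) == (((\q.8) (\r.false)) * (let s = (\t.1) in (if false then 5 else 4)))) else ((if true then (\a.(false && false)) else (\b.(true && false))) (\c.(if ((\d.false) c) then (let e = false in c) else (4 + c)))))
step 5: [beta@0.1] (if (true && (if false then false else true)) then ((let v = ((\w.(\p.7)) (if true then 8 else 5)) in ((7 - 6) * 5)) == (((\q.8) (\r.false)) * (let s = (\t.1) in (if false then 5 else 4)))) else ((if true then (\a.(false && false)) else (\b.(true && false))) (\c.(if ((\d.false) c) then (let e = false in c) else (4 + c)))))
step 6: [if@0.1] (if (true && true) then ((let v = ((\w.(\p.7)) (if true then 8 else 5)) in ((7 - 6) * 5)) == (((\q.8) (\r.false)) * (let s = (\t.1) in (if false then 5 else 4)))) else ((if true then (\a.(false && false)) else (\b.(true && false))) (\c.(if ((\d.false) c) then (let e = false in c) else (4 + c)))))
step 7: [delta@0] (if true then ((let v = ((\w.(\p.7)) (if true then 8 else 5)) in ((7 - 6) * 5)) == (((\q.8) (\r.false)) * (let s = (\t.1) in (if false then 5 else 4)))) else ((if true then (\a.(false && false)) else (\b.(true && false))) (\c.(if ((\d.false) c) then (let e = false in c) else (4 + c)))))
step 8: [if@root] ((let v = ((\w.(\p.7)) (if true then 8 else 5)) in ((7 - 6) * 5)) == (((\q.8) (\r.false)) * (let s = (\t.1) in (if false then 5 else 4))))
step 9: [let@0] (((7 - 6) * 5) == (((\q.8) (\r.false)) * (let s = (\t.1) in (if false then 5 else 4))))
step 10: [delta@0.0] ((1 * 5) == (((\q.8) (\r.false)) * (let s = (\t.1) in (if false then 5 else 4))))
step 11: [delta@0] (5 == (((\q.8) (\r.false)) * (let s = (\t.1) in (if false then 5 else 4))))
step 12: [beta@1.0] (5 == (8 * (let s = (\t.1) in (if false then 5 else 4))))
step 13: [let@1.1] (5 == (8 * (if false then 5 else 4)))
step 14: [if@1.1] (5 == (8 * 4))
step 15: [delta@1] (5 == 32)
step 16: [delta@root] false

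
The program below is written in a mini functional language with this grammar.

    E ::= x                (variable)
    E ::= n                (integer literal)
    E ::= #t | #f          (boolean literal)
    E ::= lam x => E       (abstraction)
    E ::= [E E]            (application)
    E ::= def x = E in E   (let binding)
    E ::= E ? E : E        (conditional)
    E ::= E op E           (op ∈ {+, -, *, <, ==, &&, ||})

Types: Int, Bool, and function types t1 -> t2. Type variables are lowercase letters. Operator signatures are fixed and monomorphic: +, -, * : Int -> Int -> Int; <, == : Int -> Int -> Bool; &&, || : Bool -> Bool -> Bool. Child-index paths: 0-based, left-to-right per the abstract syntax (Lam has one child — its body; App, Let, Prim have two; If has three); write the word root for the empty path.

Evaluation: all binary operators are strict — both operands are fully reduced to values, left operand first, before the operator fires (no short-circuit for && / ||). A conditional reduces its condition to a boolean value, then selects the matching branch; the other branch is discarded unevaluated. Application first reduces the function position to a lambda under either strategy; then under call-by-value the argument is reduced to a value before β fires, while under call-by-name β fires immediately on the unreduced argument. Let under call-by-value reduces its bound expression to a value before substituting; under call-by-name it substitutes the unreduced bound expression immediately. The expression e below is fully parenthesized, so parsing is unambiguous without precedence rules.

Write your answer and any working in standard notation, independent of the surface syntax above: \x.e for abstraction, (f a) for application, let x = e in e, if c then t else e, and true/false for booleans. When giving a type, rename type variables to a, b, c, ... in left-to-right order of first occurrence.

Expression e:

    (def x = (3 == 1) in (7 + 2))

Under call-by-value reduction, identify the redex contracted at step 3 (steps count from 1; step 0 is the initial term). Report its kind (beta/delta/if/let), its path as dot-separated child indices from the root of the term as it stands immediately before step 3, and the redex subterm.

Answer: delta at root : (7 + 2)

Working:
step 0: (let x = (3 == 1) in (7 + 2))
step 1: [delta@0] (let x = false in (7 + 2))
step 2: [let@root] (7 + 2)
step 3: [delta@root] 9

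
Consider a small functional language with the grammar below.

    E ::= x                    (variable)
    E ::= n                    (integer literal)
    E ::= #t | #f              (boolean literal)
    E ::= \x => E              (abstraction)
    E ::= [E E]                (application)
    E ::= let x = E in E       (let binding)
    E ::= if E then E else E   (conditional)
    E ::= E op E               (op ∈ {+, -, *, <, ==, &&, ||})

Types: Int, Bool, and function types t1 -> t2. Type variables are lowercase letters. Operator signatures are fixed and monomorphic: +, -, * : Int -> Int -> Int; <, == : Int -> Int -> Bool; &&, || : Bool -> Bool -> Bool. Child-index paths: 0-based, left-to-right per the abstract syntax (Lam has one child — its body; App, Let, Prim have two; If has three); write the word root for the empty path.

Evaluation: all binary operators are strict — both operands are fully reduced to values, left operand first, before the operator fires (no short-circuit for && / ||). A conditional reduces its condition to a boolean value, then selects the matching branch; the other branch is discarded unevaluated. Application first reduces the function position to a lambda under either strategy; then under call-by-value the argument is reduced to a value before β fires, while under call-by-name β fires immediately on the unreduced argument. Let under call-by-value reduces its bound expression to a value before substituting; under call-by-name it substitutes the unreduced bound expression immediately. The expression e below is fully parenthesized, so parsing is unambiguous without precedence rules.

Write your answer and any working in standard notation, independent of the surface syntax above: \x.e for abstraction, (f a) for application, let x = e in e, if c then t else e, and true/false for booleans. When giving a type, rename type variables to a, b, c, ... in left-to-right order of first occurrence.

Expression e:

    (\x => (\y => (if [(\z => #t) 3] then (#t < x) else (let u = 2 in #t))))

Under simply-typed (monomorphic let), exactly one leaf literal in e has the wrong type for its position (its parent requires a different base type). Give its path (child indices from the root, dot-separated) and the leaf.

Derivation:
\z._ : c -> Bool
  unify c -> Bool ~ Int -> d
  unify c ~ Int
  unify Bool ~ d
_ _ : Bool
  unify Bool ~ Bool
  unify Bool ~ Int
  FAIL: mismatch Bool ~ Int

Answer: 0.0.1.0 : true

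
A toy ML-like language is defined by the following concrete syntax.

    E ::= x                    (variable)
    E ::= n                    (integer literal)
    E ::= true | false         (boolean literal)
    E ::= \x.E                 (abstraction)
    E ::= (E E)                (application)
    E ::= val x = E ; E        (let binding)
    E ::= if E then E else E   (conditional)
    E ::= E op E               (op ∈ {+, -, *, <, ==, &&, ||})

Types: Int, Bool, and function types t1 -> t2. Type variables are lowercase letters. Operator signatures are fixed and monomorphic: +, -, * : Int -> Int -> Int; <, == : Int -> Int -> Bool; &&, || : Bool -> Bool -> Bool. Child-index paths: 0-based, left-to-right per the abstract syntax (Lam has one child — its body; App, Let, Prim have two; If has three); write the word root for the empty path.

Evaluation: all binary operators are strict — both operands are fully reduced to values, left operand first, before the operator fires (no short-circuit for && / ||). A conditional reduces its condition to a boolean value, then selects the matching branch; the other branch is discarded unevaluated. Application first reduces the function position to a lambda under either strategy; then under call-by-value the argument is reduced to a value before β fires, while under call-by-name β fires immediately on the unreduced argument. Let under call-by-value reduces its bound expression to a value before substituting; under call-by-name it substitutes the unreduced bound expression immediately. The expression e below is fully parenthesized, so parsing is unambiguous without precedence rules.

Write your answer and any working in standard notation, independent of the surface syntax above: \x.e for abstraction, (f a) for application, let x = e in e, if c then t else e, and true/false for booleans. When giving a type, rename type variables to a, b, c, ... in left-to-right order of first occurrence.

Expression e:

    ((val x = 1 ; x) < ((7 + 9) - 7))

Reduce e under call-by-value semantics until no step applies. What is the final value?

Trace:
step 0: ((let x = 1 in x) < ((7 + 9) - 7))
step 1: [let@0] (1 < ((7 + 9) - 7))
step 2: [delta@1.0] (1 < (16 - 7))
step 3: [delta@1] (1 < 9)
step 4: [delta@root] true

Answer: true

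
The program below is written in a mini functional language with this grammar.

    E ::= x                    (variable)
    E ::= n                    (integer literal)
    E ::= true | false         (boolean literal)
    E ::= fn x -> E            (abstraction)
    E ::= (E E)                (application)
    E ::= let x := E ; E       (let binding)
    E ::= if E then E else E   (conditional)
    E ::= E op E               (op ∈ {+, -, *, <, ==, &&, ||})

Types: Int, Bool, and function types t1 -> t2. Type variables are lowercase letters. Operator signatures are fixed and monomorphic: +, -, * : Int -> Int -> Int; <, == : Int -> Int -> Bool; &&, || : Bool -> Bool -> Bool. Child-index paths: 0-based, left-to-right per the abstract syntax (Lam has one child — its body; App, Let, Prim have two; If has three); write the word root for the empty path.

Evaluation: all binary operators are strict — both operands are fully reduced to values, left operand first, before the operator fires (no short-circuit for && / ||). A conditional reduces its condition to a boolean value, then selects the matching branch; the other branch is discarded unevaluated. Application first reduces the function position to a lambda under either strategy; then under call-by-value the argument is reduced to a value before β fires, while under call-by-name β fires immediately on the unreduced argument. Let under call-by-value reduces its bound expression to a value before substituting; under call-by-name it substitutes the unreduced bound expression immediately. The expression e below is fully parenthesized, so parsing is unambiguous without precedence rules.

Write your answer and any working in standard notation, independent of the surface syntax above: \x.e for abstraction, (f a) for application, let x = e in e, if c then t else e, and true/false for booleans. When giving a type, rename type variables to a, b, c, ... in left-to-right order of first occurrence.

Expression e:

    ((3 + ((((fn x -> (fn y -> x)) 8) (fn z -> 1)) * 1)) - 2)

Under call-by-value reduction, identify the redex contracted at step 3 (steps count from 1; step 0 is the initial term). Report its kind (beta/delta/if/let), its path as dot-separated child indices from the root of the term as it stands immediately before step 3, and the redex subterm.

Answer: delta at 0.1 : (8 * 1)

Working:
step 0: ((3 + ((((\x.(\y.x)) 8) (\z.1)) * 1)) - 2)
step 1: [beta@0.1.0.0] ((3 + (((\y.8) (\z.1)) * 1)) - 2)
step 2: [beta@0.1.0] ((3 + (8 * 1)) - 2)
step 3: [delta@0.1] ((3 + 8) - 2)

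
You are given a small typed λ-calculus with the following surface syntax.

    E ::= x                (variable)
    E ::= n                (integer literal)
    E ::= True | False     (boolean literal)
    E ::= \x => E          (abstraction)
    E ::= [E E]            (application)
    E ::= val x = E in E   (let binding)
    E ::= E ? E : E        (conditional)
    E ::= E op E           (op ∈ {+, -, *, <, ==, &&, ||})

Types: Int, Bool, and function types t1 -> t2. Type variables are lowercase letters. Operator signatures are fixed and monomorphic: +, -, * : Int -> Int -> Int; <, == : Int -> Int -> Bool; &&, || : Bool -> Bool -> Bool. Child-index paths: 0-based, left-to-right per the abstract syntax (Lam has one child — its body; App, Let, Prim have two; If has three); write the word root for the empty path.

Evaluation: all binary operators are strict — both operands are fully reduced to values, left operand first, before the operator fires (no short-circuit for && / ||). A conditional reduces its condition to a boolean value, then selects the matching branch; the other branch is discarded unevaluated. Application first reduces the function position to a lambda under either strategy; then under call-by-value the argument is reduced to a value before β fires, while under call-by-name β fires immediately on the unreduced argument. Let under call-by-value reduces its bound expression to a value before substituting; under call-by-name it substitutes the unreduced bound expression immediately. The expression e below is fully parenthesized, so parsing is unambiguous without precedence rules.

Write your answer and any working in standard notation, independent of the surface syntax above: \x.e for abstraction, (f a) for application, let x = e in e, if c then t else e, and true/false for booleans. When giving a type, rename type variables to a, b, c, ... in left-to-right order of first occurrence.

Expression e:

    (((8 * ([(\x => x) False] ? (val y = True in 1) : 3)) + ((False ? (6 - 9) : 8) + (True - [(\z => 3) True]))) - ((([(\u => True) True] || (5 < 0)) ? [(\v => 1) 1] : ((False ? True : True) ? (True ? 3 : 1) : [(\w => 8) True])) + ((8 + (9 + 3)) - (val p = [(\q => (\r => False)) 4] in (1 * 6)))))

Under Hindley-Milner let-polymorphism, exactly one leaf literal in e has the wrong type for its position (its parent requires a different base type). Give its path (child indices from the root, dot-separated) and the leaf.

Working:
  unify Int ~ Int
x : a
\x._ : a -> a
  unify a -> a ~ Bool -> b
  unify a ~ Bool
  unify Bool ~ b
_ _ : Bool
  unify Bool ~ Bool
let y : Bool
  unify Int ~ Int
  unify Int ~ Int
  unify Int ~ Int
  unify Bool ~ Bool
  unify Int ~ Int
  unify Int ~ Int
  unify Int ~ Int
  unify Int ~ Int
  unify Bool ~ Int
  FAIL: mismatch Bool ~ Int

Answer: 0.1.1.0 : true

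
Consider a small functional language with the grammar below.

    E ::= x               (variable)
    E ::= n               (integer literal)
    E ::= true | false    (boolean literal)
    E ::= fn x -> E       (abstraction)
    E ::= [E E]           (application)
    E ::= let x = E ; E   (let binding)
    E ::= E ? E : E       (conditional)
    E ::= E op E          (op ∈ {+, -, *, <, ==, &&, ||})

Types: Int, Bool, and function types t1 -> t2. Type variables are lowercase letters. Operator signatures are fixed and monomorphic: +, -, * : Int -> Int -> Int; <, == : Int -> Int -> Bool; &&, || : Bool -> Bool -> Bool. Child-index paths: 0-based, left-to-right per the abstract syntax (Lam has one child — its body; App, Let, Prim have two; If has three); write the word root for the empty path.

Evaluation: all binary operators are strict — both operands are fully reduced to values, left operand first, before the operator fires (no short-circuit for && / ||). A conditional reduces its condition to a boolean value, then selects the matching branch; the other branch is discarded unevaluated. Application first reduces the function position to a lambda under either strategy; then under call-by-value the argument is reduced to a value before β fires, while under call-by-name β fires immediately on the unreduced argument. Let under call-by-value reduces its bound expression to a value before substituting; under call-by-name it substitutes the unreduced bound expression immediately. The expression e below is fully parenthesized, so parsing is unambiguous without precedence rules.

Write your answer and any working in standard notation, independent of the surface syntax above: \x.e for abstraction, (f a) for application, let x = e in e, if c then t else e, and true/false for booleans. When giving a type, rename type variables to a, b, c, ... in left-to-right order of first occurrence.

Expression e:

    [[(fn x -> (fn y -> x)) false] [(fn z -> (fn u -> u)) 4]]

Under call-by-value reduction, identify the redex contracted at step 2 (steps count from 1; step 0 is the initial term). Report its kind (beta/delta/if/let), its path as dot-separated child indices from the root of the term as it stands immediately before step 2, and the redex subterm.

Answer: beta at 1 : ((\z.(\u.u)) 4)

Working:
step 0: (((\x.(\y.x)) false) ((\z.(\u.u)) 4))
step 1: [beta@0] ((\y.false) ((\z.(\u.u)) 4))
step 2: [beta@1] ((\y.false) (\u.u))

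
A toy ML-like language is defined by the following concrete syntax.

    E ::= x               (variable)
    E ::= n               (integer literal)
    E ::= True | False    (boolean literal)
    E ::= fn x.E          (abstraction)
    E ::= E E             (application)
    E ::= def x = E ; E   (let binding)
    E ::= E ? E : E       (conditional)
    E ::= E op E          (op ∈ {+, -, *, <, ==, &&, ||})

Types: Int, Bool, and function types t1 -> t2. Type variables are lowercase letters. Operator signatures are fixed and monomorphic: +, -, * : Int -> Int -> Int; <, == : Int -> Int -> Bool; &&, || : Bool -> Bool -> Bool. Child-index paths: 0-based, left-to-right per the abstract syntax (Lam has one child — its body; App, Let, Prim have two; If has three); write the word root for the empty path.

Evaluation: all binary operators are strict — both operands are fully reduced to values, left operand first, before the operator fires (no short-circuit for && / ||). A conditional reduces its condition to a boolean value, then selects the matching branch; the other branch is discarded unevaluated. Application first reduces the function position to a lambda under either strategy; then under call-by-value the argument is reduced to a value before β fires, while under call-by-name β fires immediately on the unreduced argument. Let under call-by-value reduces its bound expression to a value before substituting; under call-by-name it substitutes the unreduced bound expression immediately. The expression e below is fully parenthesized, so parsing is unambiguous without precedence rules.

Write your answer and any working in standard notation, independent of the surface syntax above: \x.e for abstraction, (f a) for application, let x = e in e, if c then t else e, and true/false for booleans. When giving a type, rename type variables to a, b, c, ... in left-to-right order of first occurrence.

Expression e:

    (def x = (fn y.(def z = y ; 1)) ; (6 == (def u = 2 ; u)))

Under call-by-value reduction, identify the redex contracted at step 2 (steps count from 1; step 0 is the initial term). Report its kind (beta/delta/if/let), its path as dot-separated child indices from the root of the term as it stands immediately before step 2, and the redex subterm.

Trace:
step 0: (let x = (\y.(let z = y in 1)) in (6 == (let u = 2 in u)))
step 1: [let@root] (6 == (let u = 2 in u))
step 2: [let@1] (6 == 2)

Answer: let at 1 : (let u = 2 in u)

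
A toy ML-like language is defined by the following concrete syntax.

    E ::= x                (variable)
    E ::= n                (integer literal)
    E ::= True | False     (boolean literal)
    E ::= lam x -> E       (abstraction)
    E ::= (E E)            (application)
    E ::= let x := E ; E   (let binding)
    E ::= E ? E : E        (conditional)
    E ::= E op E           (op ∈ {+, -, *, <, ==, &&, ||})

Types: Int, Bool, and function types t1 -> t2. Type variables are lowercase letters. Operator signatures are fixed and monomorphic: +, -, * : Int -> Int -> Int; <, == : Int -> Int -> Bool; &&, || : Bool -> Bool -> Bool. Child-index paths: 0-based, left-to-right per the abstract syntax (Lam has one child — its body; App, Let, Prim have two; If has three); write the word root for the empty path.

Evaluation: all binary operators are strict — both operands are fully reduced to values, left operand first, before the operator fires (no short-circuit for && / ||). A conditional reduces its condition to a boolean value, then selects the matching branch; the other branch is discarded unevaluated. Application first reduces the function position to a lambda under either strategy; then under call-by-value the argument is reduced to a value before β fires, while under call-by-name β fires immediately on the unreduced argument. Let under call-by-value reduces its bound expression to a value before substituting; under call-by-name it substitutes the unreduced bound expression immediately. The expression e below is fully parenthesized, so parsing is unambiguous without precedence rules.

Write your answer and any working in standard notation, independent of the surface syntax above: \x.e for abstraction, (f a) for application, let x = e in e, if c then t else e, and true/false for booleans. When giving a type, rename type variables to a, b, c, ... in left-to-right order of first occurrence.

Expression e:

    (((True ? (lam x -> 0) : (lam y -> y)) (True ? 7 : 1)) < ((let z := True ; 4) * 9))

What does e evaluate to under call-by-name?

Derivation:
step 0: (((if true then (\x.0) else (\y.y)) (if true then 7 else 1)) < ((let z = true in 4) * 9))
step 1: [if@0.0] (((\x.0) (if true then 7 else 1)) < ((let z = true in 4) * 9))
step 2: [beta@0] (0 < ((let z = true in 4) * 9))
step 3: [let@1.0] (0 < (4 * 9))
step 4: [delta@1] (0 < 36)
step 5: [delta@root] true

Answer: true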